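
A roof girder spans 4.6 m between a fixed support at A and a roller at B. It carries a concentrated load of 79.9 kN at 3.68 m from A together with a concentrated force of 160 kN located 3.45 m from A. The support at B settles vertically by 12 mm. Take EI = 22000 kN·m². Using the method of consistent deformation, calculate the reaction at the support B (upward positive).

Remove the prop at B; the released (primary) structure is a cantilever built in at A.
Downward deflection at the released point B due to the loads:
  point load 79.9 at a = 3.68: Pa²(3L − a)/(6EI) = 1825/EI
  point load 160 at a = 3.45: Pa²(3L − a)/(6EI) = 3285/EI
  δ_0 = 5110/EI
Tip deflection under a unit load at B: L³/(3EI) = 32.45/EI.
With EI = 22000 kN·m²: δ_0 = 0.23228 m and δ_{BB} = 0.001475 m/kN.
Compatibility — the beam at B must follow the support down by 0.012 m: δ_0 − R_B·δ_{BB} = 0.012, so R_B = (0.23228 − 0.012)/0.001475 = 149.4 kN.

R_B = 149.4 kN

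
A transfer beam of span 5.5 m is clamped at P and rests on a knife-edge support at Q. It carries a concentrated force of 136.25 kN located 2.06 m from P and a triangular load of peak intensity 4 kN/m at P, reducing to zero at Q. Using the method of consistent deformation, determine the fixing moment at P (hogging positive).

Release the roller at Q. Primary structure: cantilever fixed at P.
Primary-structure tip deflection at Q by superposition:
  point load 136.25 at a = 2.06: Pa²(3L − a)/(6EI) = 1392/EI
  triangular load, peak 4 at the fixed end: w₀L⁴/(30EI) = 122/EI
  δ_0 = 1514/EI
Tip deflection under a unit load at Q: L³/(3EI) = 55.46/EI.
Compatibility at Q: δ_0 − R_Q·δ_{QQ} = 0, so R_Q = 1514/55.46 = 27.29 kN.
Moment equilibrium about P: M_P = Σ(load moments about P) − R_Q·L = 300.8 − 27.29×5.5 = 150.7 kN·m.

M_P = 150.7 kN·m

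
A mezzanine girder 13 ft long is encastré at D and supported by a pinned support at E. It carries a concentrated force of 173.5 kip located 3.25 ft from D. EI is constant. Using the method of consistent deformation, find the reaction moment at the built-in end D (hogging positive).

Remove the prop at E; the released (primary) structure is a cantilever built in at D.
Deflection at E on the released cantilever, summing each load's contribution:
  point load 173.5 at a = 3.25: Pa²(3L − a)/(6EI) = 10919/EI
Tip deflection under a unit load at E: L³/(3EI) = 732.3/EI.
Compatibility at E: δ_0 − R_E·δ_{EE} = 0, so R_E = 10919/732.3 = 14.91 kip.
Moment equilibrium about D: M_D = Σ(load moments about D) − R_E·L = 563.9 − 14.91×13 = 370 kip·ft.

M_D = 370 kip·ft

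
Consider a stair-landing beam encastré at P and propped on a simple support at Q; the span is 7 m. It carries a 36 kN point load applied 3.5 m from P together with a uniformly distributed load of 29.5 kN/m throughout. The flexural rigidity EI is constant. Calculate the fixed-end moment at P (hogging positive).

M_P = 227.9 kN·m

Take the reaction at Q as the redundant and release it; the primary structure is a cantilever fixed at P.
Downward deflection at the released point Q due to the loads:
  point load 36 at a = 3.5: Pa²(3L − a)/(6EI) = 1286/EI
  UDL 29.5: wL⁴/(8EI) = 8854/EI
  δ_0 = 10140/EI
Flexibility coefficient — unit upward force at Q: δ_{QQ} = L³/(3EI) = 114.3/EI.
Compatibility at Q: δ_0 − R_Q·δ_{QQ} = 0, so R_Q = 10140/114.3 = 88.69 kN.
Moment equilibrium about P: M_P = Σ(load moments about P) − R_Q·L = 848.8 − 88.69×7 = 227.9 kN·m.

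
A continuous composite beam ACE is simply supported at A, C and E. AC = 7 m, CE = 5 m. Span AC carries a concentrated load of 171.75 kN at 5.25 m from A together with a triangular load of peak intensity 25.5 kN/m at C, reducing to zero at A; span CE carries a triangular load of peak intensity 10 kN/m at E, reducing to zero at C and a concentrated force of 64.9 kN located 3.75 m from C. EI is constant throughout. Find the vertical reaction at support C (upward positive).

Insert a hinge at C; M_C is the redundant, and each span becomes simply supported.
Rotations at C on the released spans (each span's end-slope, ×1/EI):
  span AC: point load 171.75 at a = 5.25: Pab(L + a)/(6LEI) = 460.2/EI
  span AC: triangular load, peak 25.5: w₀L³/(45EI) = 194.4/EI
  span CE: triangular load, peak 10: 7w₀L³/(360EI) = 24.31/EI
  span CE: point load 64.9 at a = 3.75: Pab(L + b)/(6LEI) = 63.38/EI
  relative rotation θ_0 = (654.6 + 87.68)/EI = 742.3/EI
A unit hogging moment at C produces rotation L₁/(3EI) + L₂/(3EI) = 4/EI.
Compatibility: M_C·(L₁+L₂)/(3EI) = θ_0, giving M_C = 185.6 kN·m (hogging).
Span AC, ΣM about A with M_C applied at C: R_C^{AC}·7 = 1318 + 185.6, so R_C^{AC} = 214.8 kN and R_A = 261 − 214.8 = 46.18 kN.
Span CE, ΣM about E: R_C^{CE}·5 = 122.8 + 185.6, so R_C^{CE} = 61.67 kN and R_E = 89.9 − 61.67 = 28.23 kN.
R_C = 214.8 + 61.67 = 276.5 kN.

R_C = 276.5 kN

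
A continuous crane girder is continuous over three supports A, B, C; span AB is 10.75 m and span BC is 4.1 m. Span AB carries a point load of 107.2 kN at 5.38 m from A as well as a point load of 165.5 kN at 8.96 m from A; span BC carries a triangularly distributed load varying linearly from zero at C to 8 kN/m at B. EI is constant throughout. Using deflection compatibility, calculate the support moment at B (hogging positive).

Insert a hinge at B; M_B is the redundant, and each span becomes simply supported.
Rotations at B on the released spans (each span's end-slope, ×1/EI):
  span AB: point load 107.2 at a = 5.38: Pab(L + a)/(6LEI) = 774.5/EI
  span AB: point load 165.5 at a = 8.96: Pab(L + a)/(6LEI) = 811.1/EI
  span BC: triangular load, peak 8: w₀L³/(45EI) = 12.25/EI
  relative rotation θ_0 = (1586 + 12.25)/EI = 1598/EI
A unit hogging moment at B produces rotation L₁/(3EI) + L₂/(3EI) = 4.95/EI.
Slope continuity at B: θ_0 = M_B·4.95/EI, so M_B = 1598/4.95 = 322.8 kN·m (hogging).

M_B = 322.8 kN·m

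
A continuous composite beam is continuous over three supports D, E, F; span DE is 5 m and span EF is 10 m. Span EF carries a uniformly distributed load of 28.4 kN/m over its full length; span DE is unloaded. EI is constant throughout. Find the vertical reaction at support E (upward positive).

R_E = 213 kN

Release continuity at E by inserting a hinge; the redundant is the internal moment M_E. The primary structure is two simply-supported spans DE and EF.
Discontinuity in slope at E on the released structure — sum the simple-span end rotations:
  span EF: UDL 28.4: wL³/(24EI) = 1183/EI
  relative rotation θ_0 = (0 + 1183)/EI = 1183/EI
A unit hogging moment at E produces rotation L₁/(3EI) + L₂/(3EI) = 5/EI.
Compatibility: M_E·(L₁+L₂)/(3EI) = θ_0, giving M_E = 236.7 kN·m (hogging).
Span DE, ΣM about D with M_E applied at E: R_E^{DE}·5 = 0 + 236.7, so R_E^{DE} = 47.33 kN and R_D = 0 − 47.33 = -47.33 kN.
Span EF, ΣM about F: R_E^{EF}·10 = 1420 + 236.7, so R_E^{EF} = 165.7 kN and R_F = 284 − 165.7 = 118.3 kN.
R_E = 47.33 + 165.7 = 213 kN.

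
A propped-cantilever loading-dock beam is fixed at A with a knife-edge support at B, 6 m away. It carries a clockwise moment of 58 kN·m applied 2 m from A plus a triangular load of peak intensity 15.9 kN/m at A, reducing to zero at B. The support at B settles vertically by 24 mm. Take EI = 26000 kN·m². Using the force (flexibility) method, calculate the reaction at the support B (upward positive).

R_B = 8.929 kN

Take the reaction at B as the redundant and release it; the primary structure is a cantilever fixed at A.
Downward deflection at the released point B due to the loads:
  clockwise couple 58 at a = 2: M₀a(2L − a)/(2EI) = 580/EI
  triangular load, peak 15.9 at the fixed end: w₀L⁴/(30EI) = 686.9/EI
  δ_0 = 1267/EI
Flexibility coefficient — unit upward force at B: δ_{BB} = L³/(3EI) = 72/EI.
With EI = 26000 kN·m²: δ_0 = 0.048726 m and δ_{BB} = 0.002769 m/kN.
Compatibility — the beam at B must follow the support down by 0.024 m: δ_0 − R_B·δ_{BB} = 0.024, so R_B = (0.048726 − 0.024)/0.002769 = 8.929 kN.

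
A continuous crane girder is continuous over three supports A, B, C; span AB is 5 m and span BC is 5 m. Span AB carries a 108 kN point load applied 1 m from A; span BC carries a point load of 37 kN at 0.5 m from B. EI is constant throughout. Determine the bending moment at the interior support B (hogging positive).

Insert a hinge at B; M_B is the redundant, and each span becomes simply supported.
Discontinuity in slope at B on the released structure — sum the simple-span end rotations:
  span AB: point load 108 at a = 1: Pab(L + a)/(6LEI) = 86.4/EI
  span BC: point load 37 at a = 0.5: Pab(L + b)/(6LEI) = 26.36/EI
  relative rotation θ_0 = (86.4 + 26.36)/EI = 112.8/EI
A unit hogging moment at B produces rotation L₁/(3EI) + L₂/(3EI) = 3.333/EI.
Compatibility: M_B·(L₁+L₂)/(3EI) = θ_0, giving M_B = 33.83 kN·m (hogging).

M_B = 33.83 kN·m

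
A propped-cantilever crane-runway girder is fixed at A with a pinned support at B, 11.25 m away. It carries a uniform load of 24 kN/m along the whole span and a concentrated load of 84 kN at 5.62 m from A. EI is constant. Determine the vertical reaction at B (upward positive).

R_B = 127.5 kN

Choose R_B as the redundant. The primary structure is the cantilever fixed at A.
Deflection at B on the released cantilever, summing each load's contribution:
  UDL 24: wL⁴/(8EI) = 48054/EI
  point load 84 at a = 5.62: Pa²(3L − a)/(6EI) = 12439/EI
  δ_0 = 60493/EI
Flexibility coefficient — unit upward force at B: δ_{BB} = L³/(3EI) = 474.6/EI.
The prop prevents deflection at B: R_B = δ_0/δ_{BB} = 60493/474.6 = 127.5 kN.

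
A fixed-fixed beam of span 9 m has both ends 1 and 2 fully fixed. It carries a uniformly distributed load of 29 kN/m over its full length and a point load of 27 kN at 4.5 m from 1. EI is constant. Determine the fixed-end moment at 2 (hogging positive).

M_2 = 226.1 kN·m

Take the two fixed-end moments M_1, M_2 as redundants; the released structure is the simple span 12.
End rotations of the released simple span under the applied load (×1/EI):
  at 1: UDL 29: wL³/(24EI) = 880.9/EI
  at 2: UDL 29: wL³/(24EI) = 880.9/EI
  at 1: point load 27 at a = 4.5: Pab(L + b)/(6LEI) = 136.7/EI
  at 2: point load 27 at a = 4.5: Pab(L + a)/(6LEI) = 136.7/EI
  θ_10 = 1018/EI,  θ_20 = 1018/EI
Flexibility coefficients: a unit moment at one end gives L/(3EI) there and L/(6EI) at the far end, so f₁₁ = f₂₂ = 3/EI and f₁₂ = f₂₁ = 1.5/EI.
Compatibility — zero rotation at each built-in end:
  3 M_1 + 1.5 M_2 = 1018
  1.5 M_1 + 3 M_2 = 1018
Solving the pair gives M_1 = 226.1 kN·m and M_2 = 226.1 kN·m (hogging).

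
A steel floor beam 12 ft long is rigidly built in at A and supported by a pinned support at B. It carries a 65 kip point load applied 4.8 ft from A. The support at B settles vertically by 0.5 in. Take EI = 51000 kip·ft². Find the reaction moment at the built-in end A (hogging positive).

Choose R_B as the redundant. The primary structure is the cantilever fixed at A.
Deflection at B on the released cantilever, summing each load's contribution:
  point load 65 at a = 4.8: Pa²(3L − a)/(6EI) = 7788/EI
Tip deflection under a unit load at B: L³/(3EI) = 576/EI.
With EI = 51000 kip·ft²: δ_0 = 0.1527 ft and δ_{BB} = 0.011294 ft/kip.
Compatibility — the beam at B must follow the support down by 0.04167 ft: δ_0 − R_B·δ_{BB} = 0.04167, so R_B = (0.1527 − 0.04167)/0.011294 = 9.831 kip.
Moment equilibrium about A: M_A = Σ(load moments about A) − R_B·L = 312 − 9.831×12 = 194 kip·ft.

M_A = 194 kip·ft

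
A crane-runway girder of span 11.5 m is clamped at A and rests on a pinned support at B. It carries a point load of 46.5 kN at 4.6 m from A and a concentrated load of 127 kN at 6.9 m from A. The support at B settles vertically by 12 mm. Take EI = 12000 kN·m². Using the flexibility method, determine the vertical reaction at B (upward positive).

R_B = 64.25 kN

Take the reaction at B as the redundant and release it; the primary structure is a cantilever fixed at A.
Downward deflection at the released point B due to the loads:
  point load 46.5 at a = 4.6: Pa²(3L − a)/(6EI) = 4903/EI
  point load 127 at a = 6.9: Pa²(3L − a)/(6EI) = 27814/EI
  δ_0 = 32717/EI
Flexibility coefficient — unit upward force at B: δ_{BB} = L³/(3EI) = 507/EI.
With EI = 12000 kN·m²: δ_0 = 2.7264 m and δ_{BB} = 0.042247 m/kN.
Compatibility — the beam at B must follow the support down by 0.012 m: δ_0 − R_B·δ_{BB} = 0.012, so R_B = (2.7264 − 0.012)/0.042247 = 64.25 kN.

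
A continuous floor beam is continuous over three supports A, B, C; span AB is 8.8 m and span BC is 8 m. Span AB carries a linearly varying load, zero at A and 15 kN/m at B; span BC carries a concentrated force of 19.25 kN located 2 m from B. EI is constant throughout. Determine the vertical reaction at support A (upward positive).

R_A = 16.02 kN

Release continuity at B by inserting a hinge; the redundant is the internal moment M_B. The primary structure is two simply-supported spans AB and BC.
Discontinuity in slope at B on the released structure — sum the simple-span end rotations:
  span AB: triangular load, peak 15: w₀L³/(45EI) = 227.2/EI
  span BC: point load 19.25 at a = 2: Pab(L + b)/(6LEI) = 67.38/EI
  relative rotation θ_0 = (227.2 + 67.38)/EI = 294.5/EI
A unit hogging moment at B produces rotation L₁/(3EI) + L₂/(3EI) = 5.6/EI.
Compatibility: M_B·(L₁+L₂)/(3EI) = θ_0, giving M_B = 52.6 kN·m (hogging).
Span AB, ΣM about A with M_B applied at B: R_B^{AB}·8.8 = 387.2 + 52.6, so R_B^{AB} = 49.98 kN and R_A = 66 − 49.98 = 16.02 kN.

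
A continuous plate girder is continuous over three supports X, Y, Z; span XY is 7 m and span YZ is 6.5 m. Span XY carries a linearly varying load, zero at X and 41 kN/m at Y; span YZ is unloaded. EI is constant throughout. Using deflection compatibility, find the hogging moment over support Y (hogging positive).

Take M_Y as the redundant. Released structure: two simple spans XY and YZ with a hinge at Y.
End slopes at the hinge Y, treating each span as simply supported:
  span XY: triangular load, peak 41: w₀L³/(45EI) = 312.5/EI
  relative rotation θ_0 = (312.5 + 0)/EI = 312.5/EI
A unit hogging moment at Y produces rotation L₁/(3EI) + L₂/(3EI) = 4.5/EI.
Compatibility: M_Y·(L₁+L₂)/(3EI) = θ_0, giving M_Y = 69.45 kN·m (hogging).

M_Y = 69.45 kN·m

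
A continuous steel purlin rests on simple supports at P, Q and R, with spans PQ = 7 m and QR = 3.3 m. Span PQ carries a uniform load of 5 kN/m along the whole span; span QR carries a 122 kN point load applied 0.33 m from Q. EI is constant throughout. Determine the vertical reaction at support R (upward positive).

R_R = 2.551 kN

Release continuity at Q by inserting a hinge; the redundant is the internal moment M_Q. The primary structure is two simply-supported spans PQ and QR.
End slopes at the hinge Q, treating each span as simply supported:
  span PQ: UDL 5: wL³/(24EI) = 71.46/EI
  span QR: point load 122 at a = 0.33: Pab(L + b)/(6LEI) = 37.86/EI
  relative rotation θ_0 = (71.46 + 37.86)/EI = 109.3/EI
A unit hogging moment at Q produces rotation L₁/(3EI) + L₂/(3EI) = 3.433/EI.
Slope continuity at Q: θ_0 = M_Q·3.433/EI, so M_Q = 109.3/3.433 = 31.84 kN·m (hogging).
Span QR, ΣM about R: R_Q^{QR}·3.3 = 362.3 + 31.84, so R_Q^{QR} = 119.4 kN and R_R = 122 − 119.4 = 2.551 kN.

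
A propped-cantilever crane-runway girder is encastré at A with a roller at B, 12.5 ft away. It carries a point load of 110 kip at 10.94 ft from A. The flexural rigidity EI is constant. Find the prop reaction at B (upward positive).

R_B = 89.51 kip

Release the roller at B. Primary structure: cantilever fixed at A.
Free-end deflection of the primary structure under the applied loading (downward +):
  point load 110 at a = 10.94: Pa²(3L − a)/(6EI) = 58278/EI
Flexibility coefficient — unit upward force at B: δ_{BB} = L³/(3EI) = 651/EI.
The prop prevents deflection at B: R_B = δ_0/δ_{BB} = 58278/651 = 89.51 kip.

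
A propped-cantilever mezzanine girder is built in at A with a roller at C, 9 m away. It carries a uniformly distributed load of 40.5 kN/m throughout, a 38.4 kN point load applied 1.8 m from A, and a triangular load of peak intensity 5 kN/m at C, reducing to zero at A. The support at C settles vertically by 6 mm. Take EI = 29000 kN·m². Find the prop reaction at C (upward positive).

R_C = 150.5 kN

Choose R_C as the redundant. The primary structure is the cantilever fixed at A.
Deflection at C on the released cantilever, summing each load's contribution:
  UDL 40.5: wL⁴/(8EI) = 33215/EI
  point load 38.4 at a = 1.8: Pa²(3L − a)/(6EI) = 522.5/EI
  triangular load, peak 5 at the free end: 11w₀L⁴/(120EI) = 3007/EI
  δ_0 = 36745/EI
Flexibility coefficient — unit upward force at C: δ_{CC} = L³/(3EI) = 243/EI.
With EI = 29000 kN·m²: δ_0 = 1.2671 m and δ_{CC} = 0.008379 m/kN.
Compatibility — the beam at C must follow the support down by 0.006 m: δ_0 − R_C·δ_{CC} = 0.006, so R_C = (1.2671 − 0.006)/0.008379 = 150.5 kN.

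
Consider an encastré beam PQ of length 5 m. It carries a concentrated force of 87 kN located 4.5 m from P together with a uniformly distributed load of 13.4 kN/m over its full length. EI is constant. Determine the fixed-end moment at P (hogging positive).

M_P = 31.83 kN·m

Release both end moments; the primary structure is a simply-supported span PQ with redundants M_P and M_Q.
End rotations of the released simple span under the applied load (×1/EI):
  at P: point load 87 at a = 4.5: Pab(L + b)/(6LEI) = 35.89/EI
  at Q: point load 87 at a = 4.5: Pab(L + a)/(6LEI) = 61.99/EI
  at P: UDL 13.4: wL³/(24EI) = 69.79/EI
  at Q: UDL 13.4: wL³/(24EI) = 69.79/EI
  θ_P0 = 105.7/EI,  θ_Q0 = 131.8/EI
Flexibility coefficients: a unit moment at one end gives L/(3EI) there and L/(6EI) at the far end, so f₁₁ = f₂₂ = 1.667/EI and f₁₂ = f₂₁ = 0.8333/EI.
Compatibility — zero rotation at each built-in end:
  1.667 M_P + 0.8333 M_Q = 105.7
  0.8333 M_P + 1.667 M_Q = 131.8
Solving the pair gives M_P = 31.83 kN·m and M_Q = 63.15 kN·m (hogging).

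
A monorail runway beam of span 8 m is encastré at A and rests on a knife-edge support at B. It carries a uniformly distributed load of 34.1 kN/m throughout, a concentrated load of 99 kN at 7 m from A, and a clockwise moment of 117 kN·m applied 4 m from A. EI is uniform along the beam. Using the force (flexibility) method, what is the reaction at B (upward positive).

Take the reaction at B as the redundant and release it; the primary structure is a cantilever fixed at A.
Downward deflection at the released point B due to the loads:
  UDL 34.1: wL⁴/(8EI) = 17459/EI
  point load 99 at a = 7: Pa²(3L − a)/(6EI) = 13744/EI
  clockwise couple 117 at a = 4: M₀a(2L − a)/(2EI) = 2808/EI
  δ_0 = 34012/EI
Flexibility coefficient — unit upward force at B: δ_{BB} = L³/(3EI) = 170.7/EI.
Compatibility at B: δ_0 − R_B·δ_{BB} = 0, so R_B = 34012/170.7 = 199.3 kN.

R_B = 199.3 kN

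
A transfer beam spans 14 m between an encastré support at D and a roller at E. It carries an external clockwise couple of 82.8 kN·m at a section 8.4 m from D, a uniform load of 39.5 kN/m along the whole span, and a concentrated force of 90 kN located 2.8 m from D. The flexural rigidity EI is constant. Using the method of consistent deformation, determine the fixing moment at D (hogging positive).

Remove the prop at E; the released (primary) structure is a cantilever built in at D.
Primary-structure tip deflection at E by superposition:
  clockwise couple 82.8 at a = 8.4: M₀a(2L − a)/(2EI) = 6816/EI
  UDL 39.5: wL⁴/(8EI) = 189679/EI
  point load 90 at a = 2.8: Pa²(3L − a)/(6EI) = 4610/EI
  δ_0 = 201105/EI
Tip deflection under a unit load at E: L³/(3EI) = 914.7/EI.
Compatibility at E: δ_0 − R_E·δ_{EE} = 0, so R_E = 201105/914.7 = 219.9 kN.
Moment equilibrium about D: M_D = Σ(load moments about D) − R_E·L = 4206 − 219.9×14 = 1128 kN·m.

M_D = 1128 kN·m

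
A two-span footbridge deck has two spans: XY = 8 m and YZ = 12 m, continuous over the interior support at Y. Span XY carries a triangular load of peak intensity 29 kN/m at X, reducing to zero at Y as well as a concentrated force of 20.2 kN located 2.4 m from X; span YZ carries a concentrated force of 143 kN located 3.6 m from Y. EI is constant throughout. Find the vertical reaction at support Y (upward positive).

Insert a hinge at Y; M_Y is the redundant, and each span becomes simply supported.
Rotations at Y on the released spans (each span's end-slope, ×1/EI):
  span XY: triangular load, peak 29: 7w₀L³/(360EI) = 288.7/EI
  span XY: point load 20.2 at a = 2.4: Pab(L + a)/(6LEI) = 58.82/EI
  span YZ: point load 143 at a = 3.6: Pab(L + b)/(6LEI) = 1225/EI
  relative rotation θ_0 = (347.5 + 1225)/EI = 1573/EI
A unit hogging moment at Y produces rotation L₁/(3EI) + L₂/(3EI) = 6.667/EI.
Slope continuity at Y: θ_0 = M_Y·6.667/EI, so M_Y = 1573/6.667 = 235.9 kN·m (hogging).
Span XY, ΣM about X with M_Y applied at Y: R_Y^{XY}·8 = 357.8 + 235.9, so R_Y^{XY} = 74.22 kN and R_X = 136.2 − 74.22 = 61.98 kN.
Span YZ, ΣM about Z: R_Y^{YZ}·12 = 1201 + 235.9, so R_Y^{YZ} = 119.8 kN and R_Z = 143 − 119.8 = 23.24 kN.
R_Y = 74.22 + 119.8 = 194 kN.

R_Y = 194 kN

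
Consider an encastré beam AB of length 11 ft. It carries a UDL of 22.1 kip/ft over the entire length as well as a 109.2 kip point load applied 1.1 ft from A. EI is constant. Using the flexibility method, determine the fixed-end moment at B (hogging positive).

Take the two fixed-end moments M_A, M_B as redundants; the released structure is the simple span AB.
On the primary (simply-supported) span, the end slopes from the loading are:
  at A: UDL 22.1: wL³/(24EI) = 1226/EI
  at B: UDL 22.1: wL³/(24EI) = 1226/EI
  at A: point load 109.2 at a = 1.1: Pab(L + b)/(6LEI) = 376.6/EI
  at B: point load 109.2 at a = 1.1: Pab(L + a)/(6LEI) = 218/EI
  θ_A0 = 1602/EI,  θ_B0 = 1444/EI
Flexibility coefficients: a unit moment at one end gives L/(3EI) there and L/(6EI) at the far end, so f₁₁ = f₂₂ = 3.667/EI and f₁₂ = f₂₁ = 1.833/EI.
Compatibility — zero rotation at each built-in end:
  3.667 M_A + 1.833 M_B = 1602
  1.833 M_A + 3.667 M_B = 1444
Solving the pair gives M_A = 320.1 kip·ft and M_B = 233.7 kip·ft (hogging).

M_B = 233.7 kip·ft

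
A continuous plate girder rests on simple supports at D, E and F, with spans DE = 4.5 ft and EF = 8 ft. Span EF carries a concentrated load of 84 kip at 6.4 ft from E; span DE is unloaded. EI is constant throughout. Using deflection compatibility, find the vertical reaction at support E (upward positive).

Take M_E as the redundant. Released structure: two simple spans DE and EF with a hinge at E.
Discontinuity in slope at E on the released structure — sum the simple-span end rotations:
  span EF: point load 84 at a = 6.4: Pab(L + b)/(6LEI) = 172/EI
  relative rotation θ_0 = (0 + 172)/EI = 172/EI
A unit hogging moment at E produces rotation L₁/(3EI) + L₂/(3EI) = 4.167/EI.
Slope continuity at E: θ_0 = M_E·4.167/EI, so M_E = 172/4.167 = 41.29 kip·ft (hogging).
Span DE, ΣM about D with M_E applied at E: R_E^{DE}·4.5 = 0 + 41.29, so R_E^{DE} = 9.175 kip and R_D = 0 − 9.175 = -9.175 kip.
Span EF, ΣM about F: R_E^{EF}·8 = 134.4 + 41.29, so R_E^{EF} = 21.96 kip and R_F = 84 − 21.96 = 62.04 kip.
R_E = 9.175 + 21.96 = 31.14 kip.

R_E = 31.14 kip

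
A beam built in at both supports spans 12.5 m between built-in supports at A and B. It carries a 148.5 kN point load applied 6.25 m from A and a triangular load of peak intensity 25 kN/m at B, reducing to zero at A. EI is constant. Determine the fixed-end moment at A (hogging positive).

M_A = 362.2 kN·m

Take the two fixed-end moments M_A, M_B as redundants; the released structure is the simple span AB.
End rotations of the released simple span under the applied load (×1/EI):
  at A: point load 148.5 at a = 6.25: Pab(L + b)/(6LEI) = 1450/EI
  at B: point load 148.5 at a = 6.25: Pab(L + a)/(6LEI) = 1450/EI
  at A: triangular load, peak 25: 7w₀L³/(360EI) = 949.4/EI
  at B: triangular load, peak 25: w₀L³/(45EI) = 1085/EI
  θ_A0 = 2400/EI,  θ_B0 = 2535/EI
Flexibility coefficients: a unit moment at one end gives L/(3EI) there and L/(6EI) at the far end, so f₁₁ = f₂₂ = 4.167/EI and f₁₂ = f₂₁ = 2.083/EI.
Compatibility — zero rotation at each built-in end:
  4.167 M_A + 2.083 M_B = 2400
  2.083 M_A + 4.167 M_B = 2535
Solving the pair gives M_A = 362.2 kN·m and M_B = 427.3 kN·m (hogging).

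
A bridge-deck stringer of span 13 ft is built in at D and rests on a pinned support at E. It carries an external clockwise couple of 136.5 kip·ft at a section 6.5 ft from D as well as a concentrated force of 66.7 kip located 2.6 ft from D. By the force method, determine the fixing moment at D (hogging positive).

M_D = 107.8 kip·ft

Release the roller at E. Primary structure: cantilever fixed at D.
Deflection at E on the released cantilever, summing each load's contribution:
  clockwise couple 136.5 at a = 6.5: M₀a(2L − a)/(2EI) = 8651/EI
  point load 66.7 at a = 2.6: Pa²(3L − a)/(6EI) = 2735/EI
  δ_0 = 11386/EI
Flexibility coefficient — unit upward force at E: δ_{EE} = L³/(3EI) = 732.3/EI.
Compatibility at E: δ_0 − R_E·δ_{EE} = 0, so R_E = 11386/732.3 = 15.55 kip.
Moment equilibrium about D: M_D = Σ(load moments about D) − R_E·L = 309.9 − 15.55×13 = 107.8 kip·ft.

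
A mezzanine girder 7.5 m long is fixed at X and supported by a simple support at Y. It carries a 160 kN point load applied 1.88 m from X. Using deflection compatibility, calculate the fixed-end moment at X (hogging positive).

Take the reaction at Y as the redundant and release it; the primary structure is a cantilever fixed at X.
Primary-structure tip deflection at Y by superposition:
  point load 160 at a = 1.88: Pa²(3L − a)/(6EI) = 1943/EI
Tip deflection under a unit load at Y: L³/(3EI) = 140.6/EI.
Compatibility at Y: δ_0 − R_Y·δ_{YY} = 0, so R_Y = 1943/140.6 = 13.82 kN.
Moment equilibrium about X: M_X = Σ(load moments about X) − R_Y·L = 300.8 − 13.82×7.5 = 197.1 kN·m.

M_X = 197.1 kN·m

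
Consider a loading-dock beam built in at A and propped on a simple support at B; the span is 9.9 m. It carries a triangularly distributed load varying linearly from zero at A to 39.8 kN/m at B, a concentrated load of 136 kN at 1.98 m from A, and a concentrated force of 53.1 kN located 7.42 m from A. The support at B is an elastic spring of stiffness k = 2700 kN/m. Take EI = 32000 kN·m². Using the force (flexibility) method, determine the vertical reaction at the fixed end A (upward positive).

R_A = 241.9 kN

Release the roller at B. Primary structure: cantilever fixed at A.
Downward deflection at the released point B due to the loads:
  triangular load, peak 39.8 at the free end: 11w₀L⁴/(120EI) = 35046/EI
  point load 136 at a = 1.98: Pa²(3L − a)/(6EI) = 2463/EI
  point load 53.1 at a = 7.42: Pa²(3L − a)/(6EI) = 10856/EI
  δ_0 = 48365/EI
Flexibility coefficient — unit upward force at B: δ_{BB} = L³/(3EI) = 323.4/EI.
With EI = 32000 kN·m²: δ_0 = 1.5114 m and δ_{BB} = 0.010107 m/kN.
Compatibility — the spring shortens by R_B/k under the reaction it provides: δ_0 − R_B·δ_{BB} = R_B/k. With 1/k = 0.00037 m/kN, R_B = δ_0 / (δ_{BB} + 1/k) = 1.5114 / (0.010107 + 0.00037) = 144.3 kN.
Vertical equilibrium: R_A = ΣP − R_B = 386.1 − 144.3 = 241.9 kN.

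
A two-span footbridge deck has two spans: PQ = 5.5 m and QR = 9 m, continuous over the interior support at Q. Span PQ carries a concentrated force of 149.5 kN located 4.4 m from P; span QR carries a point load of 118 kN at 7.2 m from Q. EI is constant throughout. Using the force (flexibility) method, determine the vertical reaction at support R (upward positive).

Insert a hinge at Q; M_Q is the redundant, and each span becomes simply supported.
End slopes at the hinge Q, treating each span as simply supported:
  span PQ: point load 149.5 at a = 4.4: Pab(L + a)/(6LEI) = 217.1/EI
  span QR: point load 118 at a = 7.2: Pab(L + b)/(6LEI) = 305.9/EI
  relative rotation θ_0 = (217.1 + 305.9)/EI = 522.9/EI
A unit hogging moment at Q produces rotation L₁/(3EI) + L₂/(3EI) = 4.833/EI.
Slope continuity at Q: θ_0 = M_Q·4.833/EI, so M_Q = 522.9/4.833 = 108.2 kN·m (hogging).
Span QR, ΣM about R: R_Q^{QR}·9 = 212.4 + 108.2, so R_Q^{QR} = 35.62 kN and R_R = 118 − 35.62 = 82.38 kN.

R_R = 82.38 kN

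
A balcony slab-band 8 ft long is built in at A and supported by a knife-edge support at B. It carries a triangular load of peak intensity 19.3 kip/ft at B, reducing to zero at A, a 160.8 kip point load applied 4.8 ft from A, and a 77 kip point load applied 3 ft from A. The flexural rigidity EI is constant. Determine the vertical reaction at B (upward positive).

R_B = 126.1 kip

Remove the prop at B; the released (primary) structure is a cantilever built in at A.
Downward deflection at the released point B due to the loads:
  triangular load, peak 19.3 at the free end: 11w₀L⁴/(120EI) = 7247/EI
  point load 160.8 at a = 4.8: Pa²(3L − a)/(6EI) = 11855/EI
  point load 77 at a = 3: Pa²(3L − a)/(6EI) = 2426/EI
  δ_0 = 21527/EI
Tip deflection under a unit load at B: L³/(3EI) = 170.7/EI.
Compatibility at B: δ_0 − R_B·δ_{BB} = 0, so R_B = 21527/170.7 = 126.1 kip.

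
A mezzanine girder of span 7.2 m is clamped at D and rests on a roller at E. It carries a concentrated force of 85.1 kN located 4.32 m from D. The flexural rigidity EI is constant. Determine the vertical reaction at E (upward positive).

R_E = 36.76 kN

Choose R_E as the redundant. The primary structure is the cantilever fixed at D.
Primary-structure tip deflection at E by superposition:
  point load 85.1 at a = 4.32: Pa²(3L − a)/(6EI) = 4574/EI
Tip deflection under a unit load at E: L³/(3EI) = 124.4/EI.
Compatibility at E: δ_0 − R_E·δ_{EE} = 0, so R_E = 4574/124.4 = 36.76 kN.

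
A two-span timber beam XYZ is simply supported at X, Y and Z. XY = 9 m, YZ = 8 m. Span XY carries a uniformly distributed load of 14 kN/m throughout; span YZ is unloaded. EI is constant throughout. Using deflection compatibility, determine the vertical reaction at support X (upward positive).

R_X = 54.66 kN

Insert a hinge at Y; M_Y is the redundant, and each span becomes simply supported.
Discontinuity in slope at Y on the released structure — sum the simple-span end rotations:
  span XY: UDL 14: wL³/(24EI) = 425.2/EI
  relative rotation θ_0 = (425.2 + 0)/EI = 425.2/EI
A unit hogging moment at Y produces rotation L₁/(3EI) + L₂/(3EI) = 5.667/EI.
Slope continuity at Y: θ_0 = M_Y·5.667/EI, so M_Y = 425.2/5.667 = 75.04 kN·m (hogging).
Span XY, ΣM about X with M_Y applied at Y: R_Y^{XY}·9 = 567 + 75.04, so R_Y^{XY} = 71.34 kN and R_X = 126 − 71.34 = 54.66 kN.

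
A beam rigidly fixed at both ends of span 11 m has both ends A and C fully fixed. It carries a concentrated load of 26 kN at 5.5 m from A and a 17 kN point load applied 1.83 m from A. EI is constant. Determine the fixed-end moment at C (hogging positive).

Take the two fixed-end moments M_A, M_C as redundants; the released structure is the simple span AC.
End rotations of the released simple span under the applied load (×1/EI):
  at A: point load 26 at a = 5.5: Pab(L + b)/(6LEI) = 196.6/EI
  at C: point load 26 at a = 5.5: Pab(L + a)/(6LEI) = 196.6/EI
  at A: point load 17 at a = 1.83: Pab(L + b)/(6LEI) = 87.18/EI
  at C: point load 17 at a = 1.83: Pab(L + a)/(6LEI) = 55.46/EI
  θ_A0 = 283.8/EI,  θ_C0 = 252.1/EI
Flexibility coefficients: a unit moment at one end gives L/(3EI) there and L/(6EI) at the far end, so f₁₁ = f₂₂ = 3.667/EI and f₁₂ = f₂₁ = 1.833/EI.
Compatibility — zero rotation at each built-in end:
  3.667 M_A + 1.833 M_C = 283.8
  1.833 M_A + 3.667 M_C = 252.1
Solving the pair gives M_A = 57.37 kN·m and M_C = 40.06 kN·m (hogging).

M_C = 40.06 kN·m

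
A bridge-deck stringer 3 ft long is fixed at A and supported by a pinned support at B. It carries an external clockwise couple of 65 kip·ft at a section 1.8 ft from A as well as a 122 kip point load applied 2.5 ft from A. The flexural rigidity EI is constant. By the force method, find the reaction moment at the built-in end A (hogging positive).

Remove the prop at B; the released (primary) structure is a cantilever built in at A.
Downward deflection at the released point B due to the loads:
  clockwise couple 65 at a = 1.8: M₀a(2L − a)/(2EI) = 245.7/EI
  point load 122 at a = 2.5: Pa²(3L − a)/(6EI) = 826/EI
  δ_0 = 1072/EI
Tip deflection under a unit load at B: L³/(3EI) = 9/EI.
The prop prevents deflection at B: R_B = δ_0/δ_{BB} = 1072/9 = 119.1 kip.
Moment equilibrium about A: M_A = Σ(load moments about A) − R_B·L = 370 − 119.1×3 = 12.75 kip·ft.

M_A = 12.75 kip·ft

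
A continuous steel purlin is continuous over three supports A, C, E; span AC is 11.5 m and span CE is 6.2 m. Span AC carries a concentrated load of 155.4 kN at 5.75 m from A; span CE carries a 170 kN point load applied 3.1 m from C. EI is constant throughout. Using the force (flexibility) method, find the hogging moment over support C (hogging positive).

M_C = 286.9 kN·m

Release continuity at C by inserting a hinge; the redundant is the internal moment M_C. The primary structure is two simply-supported spans AC and CE.
End slopes at the hinge C, treating each span as simply supported:
  span AC: point load 155.4 at a = 5.75: Pab(L + a)/(6LEI) = 1284/EI
  span CE: point load 170 at a = 3.1: Pab(L + b)/(6LEI) = 408.4/EI
  relative rotation θ_0 = (1284 + 408.4)/EI = 1693/EI
A unit hogging moment at C produces rotation L₁/(3EI) + L₂/(3EI) = 5.9/EI.
Slope continuity at C: θ_0 = M_C·5.9/EI, so M_C = 1693/5.9 = 286.9 kN·m (hogging).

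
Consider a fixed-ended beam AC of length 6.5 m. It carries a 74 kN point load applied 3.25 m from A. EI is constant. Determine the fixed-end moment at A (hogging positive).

Take the two fixed-end moments M_A, M_C as redundants; the released structure is the simple span AC.
Simple-span end rotations at A and C under the given loads:
  at A: point load 74 at a = 3.25: Pab(L + b)/(6LEI) = 195.4/EI
  at C: point load 74 at a = 3.25: Pab(L + a)/(6LEI) = 195.4/EI
  θ_A0 = 195.4/EI,  θ_C0 = 195.4/EI
Flexibility coefficients: a unit moment at one end gives L/(3EI) there and L/(6EI) at the far end, so f₁₁ = f₂₂ = 2.167/EI and f₁₂ = f₂₁ = 1.083/EI.
Compatibility — zero rotation at each built-in end:
  2.167 M_A + 1.083 M_C = 195.4
  1.083 M_A + 2.167 M_C = 195.4
Solving the pair gives M_A = 60.12 kN·m and M_C = 60.12 kN·m (hogging).

M_A = 60.12 kN·m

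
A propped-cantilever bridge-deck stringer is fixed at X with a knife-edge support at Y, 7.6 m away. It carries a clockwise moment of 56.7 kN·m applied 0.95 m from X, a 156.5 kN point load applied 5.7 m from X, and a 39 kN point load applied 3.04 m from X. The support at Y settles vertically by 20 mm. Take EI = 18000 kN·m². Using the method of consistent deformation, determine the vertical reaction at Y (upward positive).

Remove the prop at Y; the released (primary) structure is a cantilever built in at X.
Primary-structure tip deflection at Y by superposition:
  clockwise couple 56.7 at a = 0.95: M₀a(2L − a)/(2EI) = 383.8/EI
  point load 156.5 at a = 5.7: Pa²(3L − a)/(6EI) = 14491/EI
  point load 39 at a = 3.04: Pa²(3L − a)/(6EI) = 1187/EI
  δ_0 = 16062/EI
Tip deflection under a unit load at Y: L³/(3EI) = 146.3/EI.
With EI = 18000 kN·m²: δ_0 = 0.89234 m and δ_{YY} = 0.008129 m/kN.
Compatibility — the beam at Y must follow the support down by 0.02 m: δ_0 − R_Y·δ_{YY} = 0.02, so R_Y = (0.89234 − 0.02)/0.008129 = 107.3 kN.

R_Y = 107.3 kN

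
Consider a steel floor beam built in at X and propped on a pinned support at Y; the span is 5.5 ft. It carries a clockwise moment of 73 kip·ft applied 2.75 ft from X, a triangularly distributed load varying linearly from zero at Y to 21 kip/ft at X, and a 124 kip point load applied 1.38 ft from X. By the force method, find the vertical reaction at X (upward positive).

R_X = 144.5 kip

Release the roller at Y. Primary structure: cantilever fixed at X.
Primary-structure tip deflection at Y by superposition:
  clockwise couple 73 at a = 2.75: M₀a(2L − a)/(2EI) = 828.1/EI
  triangular load, peak 21 at the fixed end: w₀L⁴/(30EI) = 640.5/EI
  point load 124 at a = 1.38: Pa²(3L − a)/(6EI) = 595.1/EI
  δ_0 = 2064/EI
Tip deflection under a unit load at Y: L³/(3EI) = 55.46/EI.
Compatibility at Y: δ_0 − R_Y·δ_{YY} = 0, so R_Y = 2064/55.46 = 37.21 kip.
Vertical equilibrium: R_X = ΣP − R_Y = 181.8 − 37.21 = 144.5 kip.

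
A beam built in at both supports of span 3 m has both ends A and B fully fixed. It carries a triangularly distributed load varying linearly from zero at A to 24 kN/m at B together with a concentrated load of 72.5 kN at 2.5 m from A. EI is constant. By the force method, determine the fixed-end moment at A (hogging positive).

Take the two fixed-end moments M_A, M_B as redundants; the released structure is the simple span AB.
Simple-span end rotations at A and B under the given loads:
  at A: triangular load, peak 24: 7w₀L³/(360EI) = 12.6/EI
  at B: triangular load, peak 24: w₀L³/(45EI) = 14.4/EI
  at A: point load 72.5 at a = 2.5: Pab(L + b)/(6LEI) = 17.62/EI
  at B: point load 72.5 at a = 2.5: Pab(L + a)/(6LEI) = 27.69/EI
  θ_A0 = 30.22/EI,  θ_B0 = 42.09/EI
Flexibility coefficients: a unit moment at one end gives L/(3EI) there and L/(6EI) at the far end, so f₁₁ = f₂₂ = 1/EI and f₁₂ = f₂₁ = 0.5/EI.
Compatibility — zero rotation at each built-in end:
  1 M_A + 0.5 M_B = 30.22
  0.5 M_A + 1 M_B = 42.09
Solving the pair gives M_A = 12.23 kN·m and M_B = 35.97 kN·m (hogging).

M_A = 12.23 kN·m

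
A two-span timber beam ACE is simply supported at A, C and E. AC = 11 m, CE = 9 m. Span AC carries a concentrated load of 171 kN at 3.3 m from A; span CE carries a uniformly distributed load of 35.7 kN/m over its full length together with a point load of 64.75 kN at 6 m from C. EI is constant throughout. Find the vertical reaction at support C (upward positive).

Take M_C as the redundant. Released structure: two simple spans AC and CE with a hinge at C.
End slopes at the hinge C, treating each span as simply supported:
  span AC: point load 171 at a = 3.3: Pab(L + a)/(6LEI) = 941.4/EI
  span CE: UDL 35.7: wL³/(24EI) = 1084/EI
  span CE: point load 64.75 at a = 6: Pab(L + b)/(6LEI) = 259/EI
  relative rotation θ_0 = (941.4 + 1343)/EI = 2285/EI
A unit hogging moment at C produces rotation L₁/(3EI) + L₂/(3EI) = 6.667/EI.
Compatibility: M_C·(L₁+L₂)/(3EI) = θ_0, giving M_C = 342.7 kN·m (hogging).
Span AC, ΣM about A with M_C applied at C: R_C^{AC}·11 = 564.3 + 342.7, so R_C^{AC} = 82.46 kN and R_A = 171 − 82.46 = 88.54 kN.
Span CE, ΣM about E: R_C^{CE}·9 = 1640 + 342.7, so R_C^{CE} = 220.3 kN and R_E = 386.1 − 220.3 = 165.7 kN.
R_C = 82.46 + 220.3 = 302.8 kN.

R_C = 302.8 kN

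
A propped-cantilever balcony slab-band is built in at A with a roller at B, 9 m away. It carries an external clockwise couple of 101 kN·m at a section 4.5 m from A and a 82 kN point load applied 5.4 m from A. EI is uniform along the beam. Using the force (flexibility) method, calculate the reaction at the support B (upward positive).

R_B = 48.05 kN

Take the reaction at B as the redundant and release it; the primary structure is a cantilever fixed at A.
Free-end deflection of the primary structure under the applied loading (downward +):
  clockwise couple 101 at a = 4.5: M₀a(2L − a)/(2EI) = 3068/EI
  point load 82 at a = 5.4: Pa²(3L − a)/(6EI) = 8608/EI
  δ_0 = 11676/EI
Tip deflection under a unit load at B: L³/(3EI) = 243/EI.
Compatibility at B: δ_0 − R_B·δ_{BB} = 0, so R_B = 11676/243 = 48.05 kN.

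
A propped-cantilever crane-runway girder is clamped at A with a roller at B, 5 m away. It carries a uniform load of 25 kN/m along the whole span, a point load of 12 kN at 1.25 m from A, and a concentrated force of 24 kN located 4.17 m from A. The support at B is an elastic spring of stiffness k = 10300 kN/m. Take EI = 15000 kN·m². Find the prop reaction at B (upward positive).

Release the roller at B. Primary structure: cantilever fixed at A.
Deflection at B on the released cantilever, summing each load's contribution:
  UDL 25: wL⁴/(8EI) = 1953/EI
  point load 12 at a = 1.25: Pa²(3L − a)/(6EI) = 42.97/EI
  point load 24 at a = 4.17: Pa²(3L − a)/(6EI) = 753.3/EI
  δ_0 = 2749/EI
Flexibility coefficient — unit upward force at B: δ_{BB} = L³/(3EI) = 41.67/EI.
With EI = 15000 kN·m²: δ_0 = 0.18329 m and δ_{BB} = 0.002778 m/kN.
Compatibility — the spring shortens by R_B/k under the reaction it provides: δ_0 − R_B·δ_{BB} = R_B/k. With 1/k = 0.000097 m/kN, R_B = δ_0 / (δ_{BB} + 1/k) = 0.18329 / (0.002778 + 0.000097) = 63.76 kN.

R_B = 63.76 kN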